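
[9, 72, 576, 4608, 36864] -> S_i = 9*8^i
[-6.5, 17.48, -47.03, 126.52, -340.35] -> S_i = -6.50*(-2.69)^i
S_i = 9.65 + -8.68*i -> [9.65, 0.97, -7.71, -16.39, -25.07]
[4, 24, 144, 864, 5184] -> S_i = 4*6^i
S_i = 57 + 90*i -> [57, 147, 237, 327, 417]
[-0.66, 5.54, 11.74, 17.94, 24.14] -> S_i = -0.66 + 6.20*i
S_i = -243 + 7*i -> [-243, -236, -229, -222, -215]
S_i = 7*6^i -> [7, 42, 252, 1512, 9072]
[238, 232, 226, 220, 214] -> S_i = 238 + -6*i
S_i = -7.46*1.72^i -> [-7.46, -12.83, -22.07, -37.96, -65.29]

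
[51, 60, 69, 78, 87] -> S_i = 51 + 9*i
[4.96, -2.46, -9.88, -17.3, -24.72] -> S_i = 4.96 + -7.42*i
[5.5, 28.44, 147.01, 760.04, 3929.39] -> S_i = 5.50*5.17^i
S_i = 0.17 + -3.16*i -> [0.17, -2.99, -6.15, -9.31, -12.47]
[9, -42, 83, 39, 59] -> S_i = Random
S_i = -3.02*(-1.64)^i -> [-3.02, 4.95, -8.12, 13.32, -21.85]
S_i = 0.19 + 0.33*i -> [0.19, 0.52, 0.85, 1.18, 1.51]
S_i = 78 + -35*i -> [78, 43, 8, -27, -62]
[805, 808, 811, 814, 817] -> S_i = 805 + 3*i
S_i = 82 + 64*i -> [82, 146, 210, 274, 338]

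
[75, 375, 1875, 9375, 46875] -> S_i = 75*5^i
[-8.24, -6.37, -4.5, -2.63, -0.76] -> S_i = -8.24 + 1.87*i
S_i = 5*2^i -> [5, 10, 20, 40, 80]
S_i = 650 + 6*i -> [650, 656, 662, 668, 674]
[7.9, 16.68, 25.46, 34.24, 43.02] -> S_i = 7.90 + 8.78*i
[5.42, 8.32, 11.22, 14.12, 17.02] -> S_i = 5.42 + 2.90*i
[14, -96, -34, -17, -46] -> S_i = Random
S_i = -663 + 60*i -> [-663, -603, -543, -483, -423]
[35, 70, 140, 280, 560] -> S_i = 35*2^i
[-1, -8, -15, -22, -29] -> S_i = -1 + -7*i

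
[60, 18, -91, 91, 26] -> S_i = Random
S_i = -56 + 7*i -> [-56, -49, -42, -35, -28]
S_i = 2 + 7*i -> [2, 9, 16, 23, 30]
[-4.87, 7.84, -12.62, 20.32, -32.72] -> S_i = -4.87*(-1.61)^i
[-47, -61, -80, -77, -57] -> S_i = Random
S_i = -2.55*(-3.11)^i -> [-2.55, 7.93, -24.66, 76.7, -238.55]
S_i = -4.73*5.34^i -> [-4.73, -25.26, -134.88, -720.25, -3846.15]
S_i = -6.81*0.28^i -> [-6.81, -1.91, -0.53, -0.15, -0.04]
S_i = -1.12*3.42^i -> [-1.12, -3.83, -13.1, -44.8, -153.22]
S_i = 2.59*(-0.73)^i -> [2.59, -1.89, 1.38, -1.01, 0.74]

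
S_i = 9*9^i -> [9, 81, 729, 6561, 59049]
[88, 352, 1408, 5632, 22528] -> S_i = 88*4^i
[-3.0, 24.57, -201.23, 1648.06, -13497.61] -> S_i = -3.00*(-8.19)^i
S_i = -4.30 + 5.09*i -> [-4.3, 0.79, 5.88, 10.97, 16.06]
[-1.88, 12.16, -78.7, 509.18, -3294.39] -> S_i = -1.88*(-6.47)^i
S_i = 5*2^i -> [5, 10, 20, 40, 80]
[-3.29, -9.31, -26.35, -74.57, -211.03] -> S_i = -3.29*2.83^i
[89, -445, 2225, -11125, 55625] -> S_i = 89*-5^i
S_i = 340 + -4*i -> [340, 336, 332, 328, 324]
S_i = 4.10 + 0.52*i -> [4.1, 4.62, 5.14, 5.66, 6.18]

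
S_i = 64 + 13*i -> [64, 77, 90, 103, 116]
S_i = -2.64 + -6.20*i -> [-2.64, -8.84, -15.04, -21.24, -27.44]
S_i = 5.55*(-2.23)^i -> [5.55, -12.38, 27.6, -61.55, 137.25]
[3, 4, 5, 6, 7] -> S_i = 3 + 1*i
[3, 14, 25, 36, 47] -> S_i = 3 + 11*i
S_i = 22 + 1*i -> [22, 23, 24, 25, 26]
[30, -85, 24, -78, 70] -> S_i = Random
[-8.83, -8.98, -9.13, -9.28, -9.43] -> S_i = -8.83 + -0.15*i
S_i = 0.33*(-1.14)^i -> [0.33, -0.38, 0.43, -0.49, 0.56]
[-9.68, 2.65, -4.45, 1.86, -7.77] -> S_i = Random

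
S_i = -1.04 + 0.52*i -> [-1.04, -0.52, 0.0, 0.52, 1.04]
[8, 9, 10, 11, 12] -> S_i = 8 + 1*i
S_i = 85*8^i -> [85, 680, 5440, 43520, 348160]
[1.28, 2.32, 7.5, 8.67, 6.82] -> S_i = Random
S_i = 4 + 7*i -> [4, 11, 18, 25, 32]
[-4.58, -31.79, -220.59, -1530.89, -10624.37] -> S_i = -4.58*6.94^i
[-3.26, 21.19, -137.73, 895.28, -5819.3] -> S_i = -3.26*(-6.50)^i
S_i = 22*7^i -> [22, 154, 1078, 7546, 52822]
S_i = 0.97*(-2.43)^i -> [0.97, -2.36, 5.73, -13.92, 33.82]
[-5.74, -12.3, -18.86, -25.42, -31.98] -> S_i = -5.74 + -6.56*i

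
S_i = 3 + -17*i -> [3, -14, -31, -48, -65]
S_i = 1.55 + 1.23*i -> [1.55, 2.78, 4.01, 5.24, 6.47]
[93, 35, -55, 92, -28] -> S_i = Random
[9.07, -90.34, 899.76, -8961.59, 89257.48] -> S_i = 9.07*(-9.96)^i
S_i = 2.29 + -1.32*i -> [2.29, 0.97, -0.35, -1.67, -2.99]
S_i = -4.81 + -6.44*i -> [-4.81, -11.25, -17.69, -24.13, -30.57]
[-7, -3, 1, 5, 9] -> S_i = -7 + 4*i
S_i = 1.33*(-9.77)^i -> [1.33, -12.99, 126.95, -1240.32, 12117.97]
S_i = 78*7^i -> [78, 546, 3822, 26754, 187278]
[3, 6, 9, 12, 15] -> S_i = 3 + 3*i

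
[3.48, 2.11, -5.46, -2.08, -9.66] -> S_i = Random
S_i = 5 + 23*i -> [5, 28, 51, 74, 97]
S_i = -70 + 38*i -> [-70, -32, 6, 44, 82]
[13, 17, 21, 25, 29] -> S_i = 13 + 4*i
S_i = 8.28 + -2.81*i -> [8.28, 5.47, 2.66, -0.15, -2.96]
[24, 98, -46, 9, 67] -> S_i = Random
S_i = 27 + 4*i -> [27, 31, 35, 39, 43]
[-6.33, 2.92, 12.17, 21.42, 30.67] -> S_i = -6.33 + 9.25*i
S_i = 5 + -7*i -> [5, -2, -9, -16, -23]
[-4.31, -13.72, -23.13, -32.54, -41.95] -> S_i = -4.31 + -9.41*i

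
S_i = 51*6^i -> [51, 306, 1836, 11016, 66096]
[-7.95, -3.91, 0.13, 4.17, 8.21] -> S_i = -7.95 + 4.04*i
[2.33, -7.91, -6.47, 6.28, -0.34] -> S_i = Random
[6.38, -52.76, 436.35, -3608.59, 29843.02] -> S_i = 6.38*(-8.27)^i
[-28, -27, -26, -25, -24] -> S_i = -28 + 1*i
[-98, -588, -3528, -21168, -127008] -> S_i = -98*6^i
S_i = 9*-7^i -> [9, -63, 441, -3087, 21609]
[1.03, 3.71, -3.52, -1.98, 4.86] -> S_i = Random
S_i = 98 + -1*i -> [98, 97, 96, 95, 94]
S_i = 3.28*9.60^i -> [3.28, 31.49, 302.28, 2901.93, 27858.57]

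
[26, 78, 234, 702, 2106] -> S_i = 26*3^i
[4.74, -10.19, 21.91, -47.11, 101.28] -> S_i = 4.74*(-2.15)^i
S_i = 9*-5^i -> [9, -45, 225, -1125, 5625]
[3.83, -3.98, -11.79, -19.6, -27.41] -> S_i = 3.83 + -7.81*i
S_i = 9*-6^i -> [9, -54, 324, -1944, 11664]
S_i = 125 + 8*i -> [125, 133, 141, 149, 157]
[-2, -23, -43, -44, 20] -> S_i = Random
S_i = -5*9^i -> [-5, -45, -405, -3645, -32805]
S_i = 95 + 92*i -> [95, 187, 279, 371, 463]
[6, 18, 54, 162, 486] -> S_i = 6*3^i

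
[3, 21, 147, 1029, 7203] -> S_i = 3*7^i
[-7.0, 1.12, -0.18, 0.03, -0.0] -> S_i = -7.00*(-0.16)^i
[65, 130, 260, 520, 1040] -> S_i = 65*2^i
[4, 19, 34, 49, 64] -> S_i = 4 + 15*i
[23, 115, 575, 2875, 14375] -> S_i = 23*5^i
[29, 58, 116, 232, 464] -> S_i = 29*2^i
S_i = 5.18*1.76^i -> [5.18, 9.12, 16.05, 28.24, 49.7]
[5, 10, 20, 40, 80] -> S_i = 5*2^i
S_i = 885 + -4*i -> [885, 881, 877, 873, 869]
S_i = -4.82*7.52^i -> [-4.82, -36.25, -272.57, -2049.75, -15414.11]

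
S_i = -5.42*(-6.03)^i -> [-5.42, 32.68, -197.08, 1188.37, -7165.86]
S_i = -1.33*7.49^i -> [-1.33, -9.96, -74.61, -558.85, -4185.8]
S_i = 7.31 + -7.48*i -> [7.31, -0.17, -7.65, -15.13, -22.61]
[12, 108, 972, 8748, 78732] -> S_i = 12*9^i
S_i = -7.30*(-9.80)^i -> [-7.3, 71.54, -701.09, 6870.7, -67332.88]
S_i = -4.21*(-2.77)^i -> [-4.21, 11.66, -32.3, 89.48, -247.86]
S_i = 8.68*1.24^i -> [8.68, 10.76, 13.35, 16.55, 20.52]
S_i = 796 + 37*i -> [796, 833, 870, 907, 944]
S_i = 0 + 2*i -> [0, 2, 4, 6, 8]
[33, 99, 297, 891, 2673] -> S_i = 33*3^i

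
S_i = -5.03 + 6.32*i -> [-5.03, 1.29, 7.61, 13.93, 20.25]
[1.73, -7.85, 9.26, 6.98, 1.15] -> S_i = Random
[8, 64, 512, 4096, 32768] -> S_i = 8*8^i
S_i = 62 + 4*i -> [62, 66, 70, 74, 78]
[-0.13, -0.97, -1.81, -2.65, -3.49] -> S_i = -0.13 + -0.84*i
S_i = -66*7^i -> [-66, -462, -3234, -22638, -158466]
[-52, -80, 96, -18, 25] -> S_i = Random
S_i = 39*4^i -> [39, 156, 624, 2496, 9984]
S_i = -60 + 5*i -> [-60, -55, -50, -45, -40]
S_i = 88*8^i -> [88, 704, 5632, 45056, 360448]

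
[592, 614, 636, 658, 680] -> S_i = 592 + 22*i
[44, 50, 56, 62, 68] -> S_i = 44 + 6*i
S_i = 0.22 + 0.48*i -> [0.22, 0.7, 1.18, 1.66, 2.14]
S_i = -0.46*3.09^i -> [-0.46, -1.42, -4.39, -13.57, -41.94]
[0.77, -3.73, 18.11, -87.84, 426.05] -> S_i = 0.77*(-4.85)^i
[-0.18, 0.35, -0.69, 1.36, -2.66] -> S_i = -0.18*(-1.96)^i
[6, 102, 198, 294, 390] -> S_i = 6 + 96*i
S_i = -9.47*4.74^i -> [-9.47, -44.89, -212.77, -1008.52, -4780.39]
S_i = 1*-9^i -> [1, -9, 81, -729, 6561]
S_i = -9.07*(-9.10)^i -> [-9.07, 82.54, -751.09, 6834.89, -62197.49]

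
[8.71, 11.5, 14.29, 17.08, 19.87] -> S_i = 8.71 + 2.79*i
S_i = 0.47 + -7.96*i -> [0.47, -7.49, -15.45, -23.41, -31.37]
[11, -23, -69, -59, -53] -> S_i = Random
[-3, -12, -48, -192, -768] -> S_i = -3*4^i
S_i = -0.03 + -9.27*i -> [-0.03, -9.3, -18.57, -27.84, -37.11]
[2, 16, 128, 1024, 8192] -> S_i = 2*8^i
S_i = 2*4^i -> [2, 8, 32, 128, 512]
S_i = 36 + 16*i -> [36, 52, 68, 84, 100]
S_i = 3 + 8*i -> [3, 11, 19, 27, 35]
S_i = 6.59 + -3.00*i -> [6.59, 3.59, 0.59, -2.41, -5.41]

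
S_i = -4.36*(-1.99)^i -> [-4.36, 8.68, -17.27, 34.36, -68.38]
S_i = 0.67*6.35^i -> [0.67, 4.25, 27.02, 171.55, 1089.36]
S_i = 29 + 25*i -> [29, 54, 79, 104, 129]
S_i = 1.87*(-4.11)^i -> [1.87, -7.69, 31.59, -129.83, 533.59]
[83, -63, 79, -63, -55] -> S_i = Random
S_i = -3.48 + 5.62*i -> [-3.48, 2.14, 7.76, 13.38, 19.0]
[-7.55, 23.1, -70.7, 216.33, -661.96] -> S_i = -7.55*(-3.06)^i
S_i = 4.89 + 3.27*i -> [4.89, 8.16, 11.43, 14.7, 17.97]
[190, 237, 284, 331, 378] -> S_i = 190 + 47*i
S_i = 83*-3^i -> [83, -249, 747, -2241, 6723]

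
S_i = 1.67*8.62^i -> [1.67, 14.4, 124.09, 1069.64, 9220.31]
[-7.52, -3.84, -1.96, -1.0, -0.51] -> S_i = -7.52*0.51^i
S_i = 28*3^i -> [28, 84, 252, 756, 2268]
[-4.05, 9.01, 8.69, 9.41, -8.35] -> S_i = Random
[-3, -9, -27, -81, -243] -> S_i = -3*3^i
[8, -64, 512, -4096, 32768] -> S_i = 8*-8^i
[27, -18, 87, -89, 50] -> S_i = Random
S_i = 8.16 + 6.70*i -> [8.16, 14.86, 21.56, 28.26, 34.96]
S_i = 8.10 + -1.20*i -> [8.1, 6.9, 5.7, 4.5, 3.3]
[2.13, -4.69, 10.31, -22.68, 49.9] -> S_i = 2.13*(-2.20)^i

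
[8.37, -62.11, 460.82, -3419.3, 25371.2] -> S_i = 8.37*(-7.42)^i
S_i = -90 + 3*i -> [-90, -87, -84, -81, -78]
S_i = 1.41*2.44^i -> [1.41, 3.44, 8.39, 20.48, 49.98]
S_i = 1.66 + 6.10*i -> [1.66, 7.76, 13.86, 19.96, 26.06]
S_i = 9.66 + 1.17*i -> [9.66, 10.83, 12.0, 13.17, 14.34]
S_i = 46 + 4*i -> [46, 50, 54, 58, 62]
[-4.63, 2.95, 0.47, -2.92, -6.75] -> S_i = Random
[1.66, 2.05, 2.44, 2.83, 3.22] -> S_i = 1.66 + 0.39*i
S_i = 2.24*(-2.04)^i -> [2.24, -4.57, 9.32, -19.02, 38.79]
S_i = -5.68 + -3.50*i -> [-5.68, -9.18, -12.68, -16.18, -19.68]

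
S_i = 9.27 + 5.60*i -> [9.27, 14.87, 20.47, 26.07, 31.67]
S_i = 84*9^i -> [84, 756, 6804, 61236, 551124]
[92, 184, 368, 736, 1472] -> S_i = 92*2^i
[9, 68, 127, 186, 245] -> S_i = 9 + 59*i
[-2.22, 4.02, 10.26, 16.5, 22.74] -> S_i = -2.22 + 6.24*i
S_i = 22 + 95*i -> [22, 117, 212, 307, 402]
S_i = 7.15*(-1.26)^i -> [7.15, -9.01, 11.35, -14.3, 18.02]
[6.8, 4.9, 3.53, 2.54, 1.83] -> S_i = 6.80*0.72^i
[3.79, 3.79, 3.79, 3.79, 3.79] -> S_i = 3.79*1.00^i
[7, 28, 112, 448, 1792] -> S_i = 7*4^i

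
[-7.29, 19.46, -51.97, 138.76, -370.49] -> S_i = -7.29*(-2.67)^i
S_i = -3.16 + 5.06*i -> [-3.16, 1.9, 6.96, 12.02, 17.08]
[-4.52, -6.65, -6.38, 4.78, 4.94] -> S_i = Random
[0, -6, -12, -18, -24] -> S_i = 0 + -6*i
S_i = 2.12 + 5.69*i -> [2.12, 7.81, 13.5, 19.19, 24.88]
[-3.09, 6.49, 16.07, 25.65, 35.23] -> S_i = -3.09 + 9.58*i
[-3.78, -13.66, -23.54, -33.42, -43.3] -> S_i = -3.78 + -9.88*i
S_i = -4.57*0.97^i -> [-4.57, -4.43, -4.3, -4.17, -4.05]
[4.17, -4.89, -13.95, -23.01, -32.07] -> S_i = 4.17 + -9.06*i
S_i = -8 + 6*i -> [-8, -2, 4, 10, 16]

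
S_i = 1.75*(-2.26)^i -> [1.75, -3.95, 8.94, -20.2, 45.65]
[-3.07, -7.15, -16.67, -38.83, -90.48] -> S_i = -3.07*2.33^i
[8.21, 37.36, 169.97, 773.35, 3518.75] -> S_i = 8.21*4.55^i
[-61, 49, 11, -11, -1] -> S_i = Random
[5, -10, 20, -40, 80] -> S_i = 5*-2^i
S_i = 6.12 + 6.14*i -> [6.12, 12.26, 18.4, 24.54, 30.68]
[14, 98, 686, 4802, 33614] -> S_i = 14*7^i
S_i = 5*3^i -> [5, 15, 45, 135, 405]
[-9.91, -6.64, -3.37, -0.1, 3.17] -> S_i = -9.91 + 3.27*i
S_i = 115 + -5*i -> [115, 110, 105, 100, 95]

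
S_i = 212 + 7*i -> [212, 219, 226, 233, 240]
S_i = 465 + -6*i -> [465, 459, 453, 447, 441]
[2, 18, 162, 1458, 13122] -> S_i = 2*9^i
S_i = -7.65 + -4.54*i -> [-7.65, -12.19, -16.73, -21.27, -25.81]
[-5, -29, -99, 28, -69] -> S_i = Random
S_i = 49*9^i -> [49, 441, 3969, 35721, 321489]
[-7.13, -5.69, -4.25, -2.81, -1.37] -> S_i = -7.13 + 1.44*i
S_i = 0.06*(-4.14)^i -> [0.06, -0.25, 1.03, -4.26, 17.63]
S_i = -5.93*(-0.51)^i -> [-5.93, 3.02, -1.54, 0.79, -0.4]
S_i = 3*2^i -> [3, 6, 12, 24, 48]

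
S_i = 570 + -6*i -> [570, 564, 558, 552, 546]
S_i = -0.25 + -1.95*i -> [-0.25, -2.2, -4.15, -6.1, -8.05]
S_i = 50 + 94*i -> [50, 144, 238, 332, 426]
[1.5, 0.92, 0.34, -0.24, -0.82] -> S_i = 1.50 + -0.58*i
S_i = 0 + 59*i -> [0, 59, 118, 177, 236]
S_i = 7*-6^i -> [7, -42, 252, -1512, 9072]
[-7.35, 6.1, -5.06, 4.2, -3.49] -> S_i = -7.35*(-0.83)^i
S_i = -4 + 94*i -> [-4, 90, 184, 278, 372]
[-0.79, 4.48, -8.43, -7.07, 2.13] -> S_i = Random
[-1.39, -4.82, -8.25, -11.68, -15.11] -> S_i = -1.39 + -3.43*i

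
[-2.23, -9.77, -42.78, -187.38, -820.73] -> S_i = -2.23*4.38^i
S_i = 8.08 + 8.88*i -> [8.08, 16.96, 25.84, 34.72, 43.6]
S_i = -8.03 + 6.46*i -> [-8.03, -1.57, 4.89, 11.35, 17.81]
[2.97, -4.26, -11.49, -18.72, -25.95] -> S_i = 2.97 + -7.23*i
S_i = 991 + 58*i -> [991, 1049, 1107, 1165, 1223]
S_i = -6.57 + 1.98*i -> [-6.57, -4.59, -2.61, -0.63, 1.35]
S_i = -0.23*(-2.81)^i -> [-0.23, 0.65, -1.82, 5.1, -14.34]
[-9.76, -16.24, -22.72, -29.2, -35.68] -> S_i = -9.76 + -6.48*i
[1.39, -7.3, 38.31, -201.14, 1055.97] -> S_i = 1.39*(-5.25)^i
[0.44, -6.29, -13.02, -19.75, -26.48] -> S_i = 0.44 + -6.73*i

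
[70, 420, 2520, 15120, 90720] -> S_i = 70*6^i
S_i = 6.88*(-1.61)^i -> [6.88, -11.08, 17.83, -28.71, 46.23]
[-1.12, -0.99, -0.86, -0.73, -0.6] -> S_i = -1.12 + 0.13*i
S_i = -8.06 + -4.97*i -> [-8.06, -13.03, -18.0, -22.97, -27.94]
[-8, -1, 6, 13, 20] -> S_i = -8 + 7*i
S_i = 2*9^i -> [2, 18, 162, 1458, 13122]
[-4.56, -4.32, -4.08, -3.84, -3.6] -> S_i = -4.56 + 0.24*i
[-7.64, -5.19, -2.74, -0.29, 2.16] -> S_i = -7.64 + 2.45*i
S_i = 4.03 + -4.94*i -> [4.03, -0.91, -5.85, -10.79, -15.73]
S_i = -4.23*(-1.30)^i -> [-4.23, 5.5, -7.15, 9.29, -12.08]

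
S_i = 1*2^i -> [1, 2, 4, 8, 16]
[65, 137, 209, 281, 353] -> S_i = 65 + 72*i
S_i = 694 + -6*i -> [694, 688, 682, 676, 670]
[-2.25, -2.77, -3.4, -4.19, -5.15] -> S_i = -2.25*1.23^i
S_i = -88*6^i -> [-88, -528, -3168, -19008, -114048]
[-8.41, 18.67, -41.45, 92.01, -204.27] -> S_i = -8.41*(-2.22)^i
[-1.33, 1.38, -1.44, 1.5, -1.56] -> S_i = -1.33*(-1.04)^i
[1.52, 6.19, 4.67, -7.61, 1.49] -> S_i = Random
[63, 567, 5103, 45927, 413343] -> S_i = 63*9^i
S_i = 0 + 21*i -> [0, 21, 42, 63, 84]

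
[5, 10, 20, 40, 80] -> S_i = 5*2^i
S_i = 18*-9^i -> [18, -162, 1458, -13122, 118098]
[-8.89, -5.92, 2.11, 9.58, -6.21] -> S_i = Random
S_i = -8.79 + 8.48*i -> [-8.79, -0.31, 8.17, 16.65, 25.13]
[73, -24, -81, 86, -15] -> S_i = Random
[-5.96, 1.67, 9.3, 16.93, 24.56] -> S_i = -5.96 + 7.63*i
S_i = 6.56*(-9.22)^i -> [6.56, -60.48, 557.66, -5141.58, 47405.37]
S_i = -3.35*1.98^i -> [-3.35, -6.63, -13.13, -26.0, -51.49]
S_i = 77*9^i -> [77, 693, 6237, 56133, 505197]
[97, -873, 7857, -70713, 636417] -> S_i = 97*-9^i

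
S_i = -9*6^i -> [-9, -54, -324, -1944, -11664]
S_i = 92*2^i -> [92, 184, 368, 736, 1472]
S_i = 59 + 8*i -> [59, 67, 75, 83, 91]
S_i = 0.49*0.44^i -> [0.49, 0.22, 0.09, 0.04, 0.02]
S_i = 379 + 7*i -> [379, 386, 393, 400, 407]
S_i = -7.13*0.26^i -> [-7.13, -1.85, -0.48, -0.13, -0.03]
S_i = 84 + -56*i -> [84, 28, -28, -84, -140]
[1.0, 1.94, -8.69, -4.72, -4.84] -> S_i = Random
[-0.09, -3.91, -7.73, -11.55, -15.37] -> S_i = -0.09 + -3.82*i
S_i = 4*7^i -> [4, 28, 196, 1372, 9604]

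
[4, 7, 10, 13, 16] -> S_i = 4 + 3*i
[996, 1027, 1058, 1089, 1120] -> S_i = 996 + 31*i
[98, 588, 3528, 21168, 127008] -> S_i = 98*6^i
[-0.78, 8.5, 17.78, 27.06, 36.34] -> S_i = -0.78 + 9.28*i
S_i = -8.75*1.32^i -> [-8.75, -11.55, -15.25, -20.12, -26.56]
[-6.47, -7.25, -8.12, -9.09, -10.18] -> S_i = -6.47*1.12^i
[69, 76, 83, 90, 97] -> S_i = 69 + 7*i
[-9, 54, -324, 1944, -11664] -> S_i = -9*-6^i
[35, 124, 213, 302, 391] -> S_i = 35 + 89*i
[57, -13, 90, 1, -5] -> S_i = Random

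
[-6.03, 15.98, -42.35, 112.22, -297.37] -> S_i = -6.03*(-2.65)^i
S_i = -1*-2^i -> [-1, 2, -4, 8, -16]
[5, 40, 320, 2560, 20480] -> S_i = 5*8^i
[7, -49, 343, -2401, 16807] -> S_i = 7*-7^i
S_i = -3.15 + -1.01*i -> [-3.15, -4.16, -5.17, -6.18, -7.19]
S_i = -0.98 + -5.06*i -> [-0.98, -6.04, -11.1, -16.16, -21.22]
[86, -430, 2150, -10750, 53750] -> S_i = 86*-5^i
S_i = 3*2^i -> [3, 6, 12, 24, 48]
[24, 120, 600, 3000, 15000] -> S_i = 24*5^i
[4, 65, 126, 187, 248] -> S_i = 4 + 61*i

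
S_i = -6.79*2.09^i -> [-6.79, -14.19, -29.66, -61.99, -129.56]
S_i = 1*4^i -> [1, 4, 16, 64, 256]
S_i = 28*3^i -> [28, 84, 252, 756, 2268]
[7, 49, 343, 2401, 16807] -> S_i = 7*7^i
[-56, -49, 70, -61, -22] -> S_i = Random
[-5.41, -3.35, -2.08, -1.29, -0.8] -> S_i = -5.41*0.62^i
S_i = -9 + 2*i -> [-9, -7, -5, -3, -1]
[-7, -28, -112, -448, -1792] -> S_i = -7*4^i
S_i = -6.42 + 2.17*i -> [-6.42, -4.25, -2.08, 0.09, 2.26]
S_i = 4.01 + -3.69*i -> [4.01, 0.32, -3.37, -7.06, -10.75]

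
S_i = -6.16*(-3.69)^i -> [-6.16, 22.73, -83.88, 309.5, -1142.05]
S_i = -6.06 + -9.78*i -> [-6.06, -15.84, -25.62, -35.4, -45.18]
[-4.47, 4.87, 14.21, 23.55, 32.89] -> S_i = -4.47 + 9.34*i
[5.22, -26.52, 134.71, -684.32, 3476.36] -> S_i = 5.22*(-5.08)^i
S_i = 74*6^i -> [74, 444, 2664, 15984, 95904]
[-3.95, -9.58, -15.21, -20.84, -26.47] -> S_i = -3.95 + -5.63*i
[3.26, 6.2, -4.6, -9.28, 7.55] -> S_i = Random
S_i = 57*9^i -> [57, 513, 4617, 41553, 373977]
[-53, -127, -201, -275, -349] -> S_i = -53 + -74*i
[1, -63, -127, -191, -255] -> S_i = 1 + -64*i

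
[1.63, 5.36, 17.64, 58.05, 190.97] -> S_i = 1.63*3.29^i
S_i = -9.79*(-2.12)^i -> [-9.79, 20.75, -44.0, 93.28, -197.75]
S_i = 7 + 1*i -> [7, 8, 9, 10, 11]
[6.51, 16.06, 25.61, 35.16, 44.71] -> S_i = 6.51 + 9.55*i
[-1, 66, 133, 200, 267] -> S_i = -1 + 67*i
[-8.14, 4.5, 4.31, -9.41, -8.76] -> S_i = Random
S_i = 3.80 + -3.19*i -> [3.8, 0.61, -2.58, -5.77, -8.96]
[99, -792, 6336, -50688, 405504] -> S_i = 99*-8^i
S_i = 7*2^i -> [7, 14, 28, 56, 112]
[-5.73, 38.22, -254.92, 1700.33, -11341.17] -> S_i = -5.73*(-6.67)^i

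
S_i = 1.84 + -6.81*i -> [1.84, -4.97, -11.78, -18.59, -25.4]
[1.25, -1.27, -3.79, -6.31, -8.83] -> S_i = 1.25 + -2.52*i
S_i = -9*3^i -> [-9, -27, -81, -243, -729]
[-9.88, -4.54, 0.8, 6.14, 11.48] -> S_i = -9.88 + 5.34*i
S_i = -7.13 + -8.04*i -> [-7.13, -15.17, -23.21, -31.25, -39.29]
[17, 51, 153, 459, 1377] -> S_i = 17*3^i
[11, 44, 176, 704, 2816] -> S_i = 11*4^i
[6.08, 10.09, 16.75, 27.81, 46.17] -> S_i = 6.08*1.66^i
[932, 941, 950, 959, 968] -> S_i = 932 + 9*i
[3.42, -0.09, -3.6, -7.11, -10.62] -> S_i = 3.42 + -3.51*i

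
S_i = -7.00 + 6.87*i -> [-7.0, -0.13, 6.74, 13.61, 20.48]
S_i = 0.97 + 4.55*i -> [0.97, 5.52, 10.07, 14.62, 19.17]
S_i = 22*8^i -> [22, 176, 1408, 11264, 90112]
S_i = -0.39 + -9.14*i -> [-0.39, -9.53, -18.67, -27.81, -36.95]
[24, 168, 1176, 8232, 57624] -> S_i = 24*7^i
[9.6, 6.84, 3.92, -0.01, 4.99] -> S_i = Random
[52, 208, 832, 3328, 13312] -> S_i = 52*4^i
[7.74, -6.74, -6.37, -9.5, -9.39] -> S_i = Random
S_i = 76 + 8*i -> [76, 84, 92, 100, 108]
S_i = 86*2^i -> [86, 172, 344, 688, 1376]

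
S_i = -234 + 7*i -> [-234, -227, -220, -213, -206]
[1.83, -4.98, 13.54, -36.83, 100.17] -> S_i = 1.83*(-2.72)^i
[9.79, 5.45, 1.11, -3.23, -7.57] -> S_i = 9.79 + -4.34*i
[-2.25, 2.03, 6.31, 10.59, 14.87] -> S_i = -2.25 + 4.28*i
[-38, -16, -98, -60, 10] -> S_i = Random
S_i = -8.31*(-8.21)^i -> [-8.31, 68.23, -560.13, 4598.65, -37754.93]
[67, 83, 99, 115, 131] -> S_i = 67 + 16*i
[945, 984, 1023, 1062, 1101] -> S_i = 945 + 39*i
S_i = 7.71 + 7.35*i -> [7.71, 15.06, 22.41, 29.76, 37.11]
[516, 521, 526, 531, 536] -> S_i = 516 + 5*i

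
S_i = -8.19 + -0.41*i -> [-8.19, -8.6, -9.01, -9.42, -9.83]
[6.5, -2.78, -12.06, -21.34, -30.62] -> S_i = 6.50 + -9.28*i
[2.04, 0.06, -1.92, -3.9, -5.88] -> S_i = 2.04 + -1.98*i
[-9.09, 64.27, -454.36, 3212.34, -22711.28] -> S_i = -9.09*(-7.07)^i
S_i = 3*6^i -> [3, 18, 108, 648, 3888]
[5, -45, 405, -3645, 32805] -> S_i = 5*-9^i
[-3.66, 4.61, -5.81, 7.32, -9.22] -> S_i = -3.66*(-1.26)^i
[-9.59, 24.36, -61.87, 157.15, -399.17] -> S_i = -9.59*(-2.54)^i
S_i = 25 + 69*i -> [25, 94, 163, 232, 301]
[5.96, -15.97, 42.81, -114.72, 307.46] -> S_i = 5.96*(-2.68)^i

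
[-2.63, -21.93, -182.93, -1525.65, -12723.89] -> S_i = -2.63*8.34^i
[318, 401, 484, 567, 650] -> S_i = 318 + 83*i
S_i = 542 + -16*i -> [542, 526, 510, 494, 478]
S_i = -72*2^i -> [-72, -144, -288, -576, -1152]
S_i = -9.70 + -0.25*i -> [-9.7, -9.95, -10.2, -10.45, -10.7]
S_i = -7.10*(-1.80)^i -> [-7.1, 12.78, -23.0, 41.41, -74.53]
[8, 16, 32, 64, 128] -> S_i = 8*2^i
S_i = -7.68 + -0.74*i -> [-7.68, -8.42, -9.16, -9.9, -10.64]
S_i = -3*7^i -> [-3, -21, -147, -1029, -7203]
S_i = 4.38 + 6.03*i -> [4.38, 10.41, 16.44, 22.47, 28.5]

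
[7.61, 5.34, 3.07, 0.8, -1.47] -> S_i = 7.61 + -2.27*i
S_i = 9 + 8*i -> [9, 17, 25, 33, 41]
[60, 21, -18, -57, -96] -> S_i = 60 + -39*i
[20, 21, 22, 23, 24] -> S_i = 20 + 1*i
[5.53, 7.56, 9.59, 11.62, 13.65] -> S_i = 5.53 + 2.03*i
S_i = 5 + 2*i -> [5, 7, 9, 11, 13]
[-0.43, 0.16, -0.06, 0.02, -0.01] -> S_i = -0.43*(-0.37)^i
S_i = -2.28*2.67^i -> [-2.28, -6.09, -16.25, -43.4, -115.87]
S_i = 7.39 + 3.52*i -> [7.39, 10.91, 14.43, 17.95, 21.47]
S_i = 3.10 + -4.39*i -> [3.1, -1.29, -5.68, -10.07, -14.46]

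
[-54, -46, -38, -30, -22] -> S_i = -54 + 8*i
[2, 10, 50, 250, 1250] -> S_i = 2*5^i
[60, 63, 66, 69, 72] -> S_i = 60 + 3*i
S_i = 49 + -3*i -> [49, 46, 43, 40, 37]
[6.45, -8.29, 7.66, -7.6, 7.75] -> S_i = Random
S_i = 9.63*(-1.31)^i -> [9.63, -12.62, 16.53, -21.65, 28.36]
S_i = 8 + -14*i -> [8, -6, -20, -34, -48]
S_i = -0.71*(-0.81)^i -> [-0.71, 0.58, -0.47, 0.38, -0.31]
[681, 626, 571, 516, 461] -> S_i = 681 + -55*i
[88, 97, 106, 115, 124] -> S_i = 88 + 9*i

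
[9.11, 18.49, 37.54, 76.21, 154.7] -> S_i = 9.11*2.03^i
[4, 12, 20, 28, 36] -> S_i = 4 + 8*i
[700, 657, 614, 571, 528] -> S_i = 700 + -43*i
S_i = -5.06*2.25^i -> [-5.06, -11.38, -25.62, -57.64, -129.68]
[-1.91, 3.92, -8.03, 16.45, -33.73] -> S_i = -1.91*(-2.05)^i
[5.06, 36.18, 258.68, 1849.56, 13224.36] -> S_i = 5.06*7.15^i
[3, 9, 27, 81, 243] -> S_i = 3*3^i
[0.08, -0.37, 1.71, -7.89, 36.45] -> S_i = 0.08*(-4.62)^i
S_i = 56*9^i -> [56, 504, 4536, 40824, 367416]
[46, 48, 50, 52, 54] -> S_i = 46 + 2*i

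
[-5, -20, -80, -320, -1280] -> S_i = -5*4^i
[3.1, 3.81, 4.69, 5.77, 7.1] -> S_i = 3.10*1.23^i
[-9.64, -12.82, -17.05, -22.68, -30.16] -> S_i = -9.64*1.33^i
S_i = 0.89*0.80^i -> [0.89, 0.71, 0.57, 0.46, 0.36]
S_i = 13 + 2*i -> [13, 15, 17, 19, 21]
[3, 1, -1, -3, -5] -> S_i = 3 + -2*i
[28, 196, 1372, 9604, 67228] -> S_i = 28*7^i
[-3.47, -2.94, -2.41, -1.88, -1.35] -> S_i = -3.47 + 0.53*i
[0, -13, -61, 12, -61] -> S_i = Random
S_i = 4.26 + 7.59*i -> [4.26, 11.85, 19.44, 27.03, 34.62]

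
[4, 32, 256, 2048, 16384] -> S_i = 4*8^i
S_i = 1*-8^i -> [1, -8, 64, -512, 4096]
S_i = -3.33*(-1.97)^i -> [-3.33, 6.56, -12.92, 25.46, -50.15]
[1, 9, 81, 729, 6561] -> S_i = 1*9^i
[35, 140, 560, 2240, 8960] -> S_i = 35*4^i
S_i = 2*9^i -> [2, 18, 162, 1458, 13122]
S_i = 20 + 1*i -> [20, 21, 22, 23, 24]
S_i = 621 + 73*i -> [621, 694, 767, 840, 913]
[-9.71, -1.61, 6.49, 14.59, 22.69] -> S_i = -9.71 + 8.10*i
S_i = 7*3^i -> [7, 21, 63, 189, 567]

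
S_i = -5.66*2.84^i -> [-5.66, -16.07, -45.65, -129.65, -368.21]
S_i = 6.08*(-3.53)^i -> [6.08, -21.46, 75.76, -267.44, 944.07]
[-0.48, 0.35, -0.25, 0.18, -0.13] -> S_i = -0.48*(-0.72)^i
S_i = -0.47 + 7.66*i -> [-0.47, 7.19, 14.85, 22.51, 30.17]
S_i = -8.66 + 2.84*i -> [-8.66, -5.82, -2.98, -0.14, 2.7]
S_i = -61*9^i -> [-61, -549, -4941, -44469, -400221]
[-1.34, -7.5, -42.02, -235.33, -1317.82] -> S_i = -1.34*5.60^i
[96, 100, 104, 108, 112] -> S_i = 96 + 4*i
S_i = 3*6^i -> [3, 18, 108, 648, 3888]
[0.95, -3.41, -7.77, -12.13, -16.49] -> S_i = 0.95 + -4.36*i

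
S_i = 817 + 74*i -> [817, 891, 965, 1039, 1113]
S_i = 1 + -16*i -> [1, -15, -31, -47, -63]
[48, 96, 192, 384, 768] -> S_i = 48*2^i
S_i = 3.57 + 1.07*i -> [3.57, 4.64, 5.71, 6.78, 7.85]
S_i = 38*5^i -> [38, 190, 950, 4750, 23750]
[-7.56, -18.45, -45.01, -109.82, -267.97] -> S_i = -7.56*2.44^i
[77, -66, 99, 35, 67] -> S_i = Random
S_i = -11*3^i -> [-11, -33, -99, -297, -891]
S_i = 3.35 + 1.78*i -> [3.35, 5.13, 6.91, 8.69, 10.47]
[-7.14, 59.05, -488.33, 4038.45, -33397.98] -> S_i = -7.14*(-8.27)^i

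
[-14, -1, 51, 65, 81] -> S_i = Random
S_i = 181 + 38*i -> [181, 219, 257, 295, 333]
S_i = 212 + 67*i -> [212, 279, 346, 413, 480]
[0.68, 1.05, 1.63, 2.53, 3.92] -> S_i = 0.68*1.55^i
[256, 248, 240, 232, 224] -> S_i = 256 + -8*i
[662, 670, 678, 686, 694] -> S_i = 662 + 8*i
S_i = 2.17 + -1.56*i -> [2.17, 0.61, -0.95, -2.51, -4.07]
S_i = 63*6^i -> [63, 378, 2268, 13608, 81648]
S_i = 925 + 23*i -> [925, 948, 971, 994, 1017]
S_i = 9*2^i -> [9, 18, 36, 72, 144]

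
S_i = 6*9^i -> [6, 54, 486, 4374, 39366]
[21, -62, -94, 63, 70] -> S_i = Random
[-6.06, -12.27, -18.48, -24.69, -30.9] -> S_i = -6.06 + -6.21*i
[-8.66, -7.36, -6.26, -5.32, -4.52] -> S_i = -8.66*0.85^i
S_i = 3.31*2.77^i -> [3.31, 9.17, 25.4, 70.35, 194.87]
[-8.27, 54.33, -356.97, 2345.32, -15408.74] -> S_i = -8.27*(-6.57)^i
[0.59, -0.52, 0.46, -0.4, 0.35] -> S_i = 0.59*(-0.88)^i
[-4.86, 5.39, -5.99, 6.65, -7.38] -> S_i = -4.86*(-1.11)^i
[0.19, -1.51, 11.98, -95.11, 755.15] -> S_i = 0.19*(-7.94)^i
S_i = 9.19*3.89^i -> [9.19, 35.75, 139.06, 540.96, 2104.33]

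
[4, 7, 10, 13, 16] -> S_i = 4 + 3*i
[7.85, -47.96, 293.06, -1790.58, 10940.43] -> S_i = 7.85*(-6.11)^i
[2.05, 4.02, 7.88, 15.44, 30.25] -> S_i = 2.05*1.96^i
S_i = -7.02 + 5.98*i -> [-7.02, -1.04, 4.94, 10.92, 16.9]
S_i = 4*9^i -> [4, 36, 324, 2916, 26244]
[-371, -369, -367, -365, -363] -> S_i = -371 + 2*i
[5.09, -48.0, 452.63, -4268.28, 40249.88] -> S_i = 5.09*(-9.43)^i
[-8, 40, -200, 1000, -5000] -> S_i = -8*-5^i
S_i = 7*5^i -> [7, 35, 175, 875, 4375]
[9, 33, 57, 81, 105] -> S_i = 9 + 24*i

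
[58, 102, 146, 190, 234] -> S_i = 58 + 44*i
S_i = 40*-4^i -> [40, -160, 640, -2560, 10240]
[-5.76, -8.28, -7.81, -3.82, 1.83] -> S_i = Random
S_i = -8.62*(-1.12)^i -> [-8.62, 9.65, -10.81, 12.11, -13.56]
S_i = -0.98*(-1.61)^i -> [-0.98, 1.58, -2.54, 4.09, -6.58]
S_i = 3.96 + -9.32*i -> [3.96, -5.36, -14.68, -24.0, -33.32]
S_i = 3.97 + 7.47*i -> [3.97, 11.44, 18.91, 26.38, 33.85]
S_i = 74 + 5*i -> [74, 79, 84, 89, 94]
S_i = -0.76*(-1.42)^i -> [-0.76, 1.08, -1.53, 2.18, -3.09]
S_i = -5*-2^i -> [-5, 10, -20, 40, -80]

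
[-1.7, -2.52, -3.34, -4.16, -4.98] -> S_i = -1.70 + -0.82*i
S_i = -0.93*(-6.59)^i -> [-0.93, 6.13, -40.39, 266.16, -1753.98]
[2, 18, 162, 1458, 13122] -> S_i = 2*9^i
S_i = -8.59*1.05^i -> [-8.59, -9.02, -9.47, -9.94, -10.44]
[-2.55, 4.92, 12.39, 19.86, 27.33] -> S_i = -2.55 + 7.47*i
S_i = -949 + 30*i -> [-949, -919, -889, -859, -829]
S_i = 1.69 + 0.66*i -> [1.69, 2.35, 3.01, 3.67, 4.33]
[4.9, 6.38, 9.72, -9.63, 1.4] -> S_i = Random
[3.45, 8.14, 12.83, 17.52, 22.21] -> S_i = 3.45 + 4.69*i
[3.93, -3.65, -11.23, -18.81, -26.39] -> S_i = 3.93 + -7.58*i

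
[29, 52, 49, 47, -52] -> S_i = Random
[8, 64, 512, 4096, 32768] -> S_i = 8*8^i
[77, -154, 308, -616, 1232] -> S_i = 77*-2^i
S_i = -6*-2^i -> [-6, 12, -24, 48, -96]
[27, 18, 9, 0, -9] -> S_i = 27 + -9*i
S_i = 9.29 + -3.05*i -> [9.29, 6.24, 3.19, 0.14, -2.91]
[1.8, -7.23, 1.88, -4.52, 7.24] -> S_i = Random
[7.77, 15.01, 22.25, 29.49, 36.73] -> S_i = 7.77 + 7.24*i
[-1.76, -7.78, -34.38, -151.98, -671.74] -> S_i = -1.76*4.42^i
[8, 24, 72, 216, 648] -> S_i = 8*3^i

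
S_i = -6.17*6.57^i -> [-6.17, -40.54, -266.33, -1749.77, -11496.0]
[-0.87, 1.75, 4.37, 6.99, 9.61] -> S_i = -0.87 + 2.62*i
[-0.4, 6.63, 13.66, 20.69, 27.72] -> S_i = -0.40 + 7.03*i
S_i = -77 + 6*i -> [-77, -71, -65, -59, -53]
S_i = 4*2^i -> [4, 8, 16, 32, 64]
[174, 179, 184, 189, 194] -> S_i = 174 + 5*i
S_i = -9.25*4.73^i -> [-9.25, -43.75, -206.95, -978.87, -4630.06]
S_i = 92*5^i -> [92, 460, 2300, 11500, 57500]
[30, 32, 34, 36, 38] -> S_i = 30 + 2*i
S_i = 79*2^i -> [79, 158, 316, 632, 1264]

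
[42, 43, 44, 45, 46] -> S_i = 42 + 1*i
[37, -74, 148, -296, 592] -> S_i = 37*-2^i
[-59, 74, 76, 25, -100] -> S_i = Random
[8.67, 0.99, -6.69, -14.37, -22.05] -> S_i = 8.67 + -7.68*i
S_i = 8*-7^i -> [8, -56, 392, -2744, 19208]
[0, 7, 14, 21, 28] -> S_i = 0 + 7*i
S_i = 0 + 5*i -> [0, 5, 10, 15, 20]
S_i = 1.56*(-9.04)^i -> [1.56, -14.1, 127.49, -1152.47, 10418.34]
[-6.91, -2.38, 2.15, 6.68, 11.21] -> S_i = -6.91 + 4.53*i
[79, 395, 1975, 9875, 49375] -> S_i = 79*5^i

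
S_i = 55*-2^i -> [55, -110, 220, -440, 880]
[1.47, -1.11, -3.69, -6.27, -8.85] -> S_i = 1.47 + -2.58*i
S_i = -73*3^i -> [-73, -219, -657, -1971, -5913]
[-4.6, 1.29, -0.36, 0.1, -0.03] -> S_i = -4.60*(-0.28)^i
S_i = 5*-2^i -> [5, -10, 20, -40, 80]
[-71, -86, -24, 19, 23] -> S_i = Random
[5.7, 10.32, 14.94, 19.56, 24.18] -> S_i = 5.70 + 4.62*i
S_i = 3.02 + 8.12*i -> [3.02, 11.14, 19.26, 27.38, 35.5]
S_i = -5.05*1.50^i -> [-5.05, -7.57, -11.36, -17.04, -25.57]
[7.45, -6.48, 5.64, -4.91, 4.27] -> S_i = 7.45*(-0.87)^i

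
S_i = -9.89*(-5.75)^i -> [-9.89, 56.87, -326.99, 1880.18, -10811.04]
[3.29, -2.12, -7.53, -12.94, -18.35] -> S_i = 3.29 + -5.41*i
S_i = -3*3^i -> [-3, -9, -27, -81, -243]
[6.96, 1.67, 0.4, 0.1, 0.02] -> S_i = 6.96*0.24^i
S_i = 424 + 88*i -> [424, 512, 600, 688, 776]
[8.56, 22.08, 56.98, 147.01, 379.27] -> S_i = 8.56*2.58^i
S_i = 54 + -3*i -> [54, 51, 48, 45, 42]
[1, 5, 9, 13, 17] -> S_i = 1 + 4*i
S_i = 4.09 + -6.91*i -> [4.09, -2.82, -9.73, -16.64, -23.55]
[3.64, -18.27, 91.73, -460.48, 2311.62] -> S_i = 3.64*(-5.02)^i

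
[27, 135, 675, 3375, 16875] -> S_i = 27*5^i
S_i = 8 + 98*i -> [8, 106, 204, 302, 400]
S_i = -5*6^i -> [-5, -30, -180, -1080, -6480]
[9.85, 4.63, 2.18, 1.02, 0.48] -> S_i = 9.85*0.47^i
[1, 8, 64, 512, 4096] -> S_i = 1*8^i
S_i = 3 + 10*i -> [3, 13, 23, 33, 43]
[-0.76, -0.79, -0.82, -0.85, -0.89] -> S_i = -0.76*1.04^i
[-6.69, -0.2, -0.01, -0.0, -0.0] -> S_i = -6.69*0.03^i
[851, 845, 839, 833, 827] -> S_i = 851 + -6*i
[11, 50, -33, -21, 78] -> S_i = Random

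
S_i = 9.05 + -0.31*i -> [9.05, 8.74, 8.43, 8.12, 7.81]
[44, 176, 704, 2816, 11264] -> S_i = 44*4^i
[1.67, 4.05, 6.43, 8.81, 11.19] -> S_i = 1.67 + 2.38*i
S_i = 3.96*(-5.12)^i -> [3.96, -20.28, 103.81, -531.5, 2721.29]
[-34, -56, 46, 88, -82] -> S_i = Random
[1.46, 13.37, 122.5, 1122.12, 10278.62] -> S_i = 1.46*9.16^i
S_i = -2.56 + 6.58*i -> [-2.56, 4.02, 10.6, 17.18, 23.76]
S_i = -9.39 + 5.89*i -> [-9.39, -3.5, 2.39, 8.28, 14.17]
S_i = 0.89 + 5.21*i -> [0.89, 6.1, 11.31, 16.52, 21.73]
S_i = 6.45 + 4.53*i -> [6.45, 10.98, 15.51, 20.04, 24.57]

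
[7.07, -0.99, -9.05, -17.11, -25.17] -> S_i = 7.07 + -8.06*i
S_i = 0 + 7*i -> [0, 7, 14, 21, 28]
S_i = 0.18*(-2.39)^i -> [0.18, -0.43, 1.03, -2.46, 5.87]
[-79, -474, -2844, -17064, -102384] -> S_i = -79*6^i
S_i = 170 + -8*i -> [170, 162, 154, 146, 138]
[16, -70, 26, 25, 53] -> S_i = Random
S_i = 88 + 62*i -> [88, 150, 212, 274, 336]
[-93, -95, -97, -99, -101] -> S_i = -93 + -2*i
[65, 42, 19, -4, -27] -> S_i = 65 + -23*i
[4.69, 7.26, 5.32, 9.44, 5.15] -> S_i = Random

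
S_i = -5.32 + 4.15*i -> [-5.32, -1.17, 2.98, 7.13, 11.28]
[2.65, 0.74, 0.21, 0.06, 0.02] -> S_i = 2.65*0.28^i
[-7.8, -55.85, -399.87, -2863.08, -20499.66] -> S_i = -7.80*7.16^i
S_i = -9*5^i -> [-9, -45, -225, -1125, -5625]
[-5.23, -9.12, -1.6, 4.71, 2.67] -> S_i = Random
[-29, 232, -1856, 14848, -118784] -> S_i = -29*-8^i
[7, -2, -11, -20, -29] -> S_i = 7 + -9*i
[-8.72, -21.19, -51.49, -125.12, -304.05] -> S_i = -8.72*2.43^i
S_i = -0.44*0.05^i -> [-0.44, -0.02, -0.0, -0.0, -0.0]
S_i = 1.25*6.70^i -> [1.25, 8.38, 56.11, 375.95, 2518.89]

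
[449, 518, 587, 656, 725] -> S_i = 449 + 69*i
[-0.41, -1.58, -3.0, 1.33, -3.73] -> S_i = Random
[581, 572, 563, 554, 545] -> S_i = 581 + -9*i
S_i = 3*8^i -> [3, 24, 192, 1536, 12288]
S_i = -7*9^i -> [-7, -63, -567, -5103, -45927]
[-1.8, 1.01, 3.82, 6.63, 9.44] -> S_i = -1.80 + 2.81*i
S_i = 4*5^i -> [4, 20, 100, 500, 2500]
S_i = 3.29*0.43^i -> [3.29, 1.41, 0.61, 0.26, 0.11]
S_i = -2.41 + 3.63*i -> [-2.41, 1.22, 4.85, 8.48, 12.11]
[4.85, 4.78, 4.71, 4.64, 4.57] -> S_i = 4.85 + -0.07*i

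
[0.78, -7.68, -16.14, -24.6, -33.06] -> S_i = 0.78 + -8.46*i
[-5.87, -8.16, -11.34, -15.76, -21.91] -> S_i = -5.87*1.39^i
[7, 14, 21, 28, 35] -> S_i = 7 + 7*i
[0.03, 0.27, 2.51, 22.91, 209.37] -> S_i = 0.03*9.14^i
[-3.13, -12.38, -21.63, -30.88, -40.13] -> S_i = -3.13 + -9.25*i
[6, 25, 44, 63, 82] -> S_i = 6 + 19*i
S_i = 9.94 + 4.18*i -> [9.94, 14.12, 18.3, 22.48, 26.66]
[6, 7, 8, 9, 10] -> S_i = 6 + 1*i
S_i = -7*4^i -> [-7, -28, -112, -448, -1792]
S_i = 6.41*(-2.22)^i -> [6.41, -14.23, 31.59, -70.13, 155.69]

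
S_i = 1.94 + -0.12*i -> [1.94, 1.82, 1.7, 1.58, 1.46]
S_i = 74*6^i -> [74, 444, 2664, 15984, 95904]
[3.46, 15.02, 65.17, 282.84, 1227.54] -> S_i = 3.46*4.34^i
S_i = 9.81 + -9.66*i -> [9.81, 0.15, -9.51, -19.17, -28.83]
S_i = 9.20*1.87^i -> [9.2, 17.2, 32.17, 60.16, 112.5]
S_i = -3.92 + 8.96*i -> [-3.92, 5.04, 14.0, 22.96, 31.92]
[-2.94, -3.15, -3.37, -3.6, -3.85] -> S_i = -2.94*1.07^i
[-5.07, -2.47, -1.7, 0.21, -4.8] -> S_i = Random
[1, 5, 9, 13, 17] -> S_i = 1 + 4*i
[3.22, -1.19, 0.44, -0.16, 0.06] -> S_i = 3.22*(-0.37)^i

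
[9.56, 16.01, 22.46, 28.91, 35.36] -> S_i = 9.56 + 6.45*i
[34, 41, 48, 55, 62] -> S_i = 34 + 7*i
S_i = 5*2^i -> [5, 10, 20, 40, 80]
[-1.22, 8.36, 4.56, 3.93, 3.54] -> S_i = Random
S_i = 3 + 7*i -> [3, 10, 17, 24, 31]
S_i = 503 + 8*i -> [503, 511, 519, 527, 535]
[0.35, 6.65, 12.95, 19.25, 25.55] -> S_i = 0.35 + 6.30*i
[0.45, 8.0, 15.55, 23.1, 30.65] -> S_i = 0.45 + 7.55*i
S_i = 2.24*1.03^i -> [2.24, 2.31, 2.38, 2.45, 2.52]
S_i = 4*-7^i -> [4, -28, 196, -1372, 9604]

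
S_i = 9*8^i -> [9, 72, 576, 4608, 36864]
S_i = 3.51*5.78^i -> [3.51, 20.29, 117.26, 677.78, 3917.59]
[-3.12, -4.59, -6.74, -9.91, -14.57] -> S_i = -3.12*1.47^i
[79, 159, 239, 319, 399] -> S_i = 79 + 80*i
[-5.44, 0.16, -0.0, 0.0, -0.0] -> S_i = -5.44*(-0.03)^i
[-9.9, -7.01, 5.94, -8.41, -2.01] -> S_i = Random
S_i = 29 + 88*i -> [29, 117, 205, 293, 381]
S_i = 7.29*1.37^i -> [7.29, 9.99, 13.68, 18.75, 25.68]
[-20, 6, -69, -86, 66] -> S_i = Random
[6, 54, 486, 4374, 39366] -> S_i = 6*9^i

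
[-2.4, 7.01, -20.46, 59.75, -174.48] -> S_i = -2.40*(-2.92)^i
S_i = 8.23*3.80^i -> [8.23, 31.27, 118.84, 451.6, 1716.07]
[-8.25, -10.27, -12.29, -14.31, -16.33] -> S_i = -8.25 + -2.02*i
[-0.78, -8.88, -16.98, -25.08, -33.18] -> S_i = -0.78 + -8.10*i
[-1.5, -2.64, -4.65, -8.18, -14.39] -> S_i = -1.50*1.76^i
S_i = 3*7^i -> [3, 21, 147, 1029, 7203]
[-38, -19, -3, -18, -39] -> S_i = Random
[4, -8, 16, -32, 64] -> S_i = 4*-2^i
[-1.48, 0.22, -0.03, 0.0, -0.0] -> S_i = -1.48*(-0.15)^i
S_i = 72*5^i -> [72, 360, 1800, 9000, 45000]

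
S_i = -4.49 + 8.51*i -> [-4.49, 4.02, 12.53, 21.04, 29.55]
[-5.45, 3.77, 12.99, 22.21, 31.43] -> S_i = -5.45 + 9.22*i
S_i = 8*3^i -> [8, 24, 72, 216, 648]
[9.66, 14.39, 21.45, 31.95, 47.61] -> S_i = 9.66*1.49^i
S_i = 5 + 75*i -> [5, 80, 155, 230, 305]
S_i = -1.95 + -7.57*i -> [-1.95, -9.52, -17.09, -24.66, -32.23]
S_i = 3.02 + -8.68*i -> [3.02, -5.66, -14.34, -23.02, -31.7]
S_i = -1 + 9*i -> [-1, 8, 17, 26, 35]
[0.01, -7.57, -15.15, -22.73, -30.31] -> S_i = 0.01 + -7.58*i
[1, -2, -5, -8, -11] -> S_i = 1 + -3*i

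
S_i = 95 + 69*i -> [95, 164, 233, 302, 371]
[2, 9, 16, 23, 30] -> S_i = 2 + 7*i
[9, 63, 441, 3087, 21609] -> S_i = 9*7^i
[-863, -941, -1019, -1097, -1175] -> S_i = -863 + -78*i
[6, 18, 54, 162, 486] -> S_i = 6*3^i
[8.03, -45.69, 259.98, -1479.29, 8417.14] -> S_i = 8.03*(-5.69)^i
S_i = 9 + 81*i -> [9, 90, 171, 252, 333]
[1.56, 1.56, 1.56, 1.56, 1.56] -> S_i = 1.56*1.00^i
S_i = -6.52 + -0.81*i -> [-6.52, -7.33, -8.14, -8.95, -9.76]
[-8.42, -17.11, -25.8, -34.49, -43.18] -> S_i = -8.42 + -8.69*i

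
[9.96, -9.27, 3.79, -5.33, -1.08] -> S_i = Random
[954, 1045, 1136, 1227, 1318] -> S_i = 954 + 91*i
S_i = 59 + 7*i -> [59, 66, 73, 80, 87]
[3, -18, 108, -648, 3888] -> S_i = 3*-6^i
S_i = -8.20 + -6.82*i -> [-8.2, -15.02, -21.84, -28.66, -35.48]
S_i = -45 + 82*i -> [-45, 37, 119, 201, 283]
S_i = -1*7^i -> [-1, -7, -49, -343, -2401]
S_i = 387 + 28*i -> [387, 415, 443, 471, 499]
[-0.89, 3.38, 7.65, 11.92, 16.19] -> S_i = -0.89 + 4.27*i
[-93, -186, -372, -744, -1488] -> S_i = -93*2^i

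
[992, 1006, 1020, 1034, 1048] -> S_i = 992 + 14*i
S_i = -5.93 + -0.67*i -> [-5.93, -6.6, -7.27, -7.94, -8.61]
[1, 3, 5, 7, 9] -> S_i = 1 + 2*i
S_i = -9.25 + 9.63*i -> [-9.25, 0.38, 10.01, 19.64, 29.27]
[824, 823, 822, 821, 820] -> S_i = 824 + -1*i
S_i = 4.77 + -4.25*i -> [4.77, 0.52, -3.73, -7.98, -12.23]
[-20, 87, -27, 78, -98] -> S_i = Random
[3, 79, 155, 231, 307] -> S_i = 3 + 76*i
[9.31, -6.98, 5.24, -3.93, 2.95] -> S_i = 9.31*(-0.75)^i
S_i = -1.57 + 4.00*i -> [-1.57, 2.43, 6.43, 10.43, 14.43]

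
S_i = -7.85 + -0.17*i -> [-7.85, -8.02, -8.19, -8.36, -8.53]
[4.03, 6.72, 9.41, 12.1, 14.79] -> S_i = 4.03 + 2.69*i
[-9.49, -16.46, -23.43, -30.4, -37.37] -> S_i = -9.49 + -6.97*i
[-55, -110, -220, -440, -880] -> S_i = -55*2^i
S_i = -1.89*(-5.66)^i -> [-1.89, 10.7, -60.55, 342.7, -1939.67]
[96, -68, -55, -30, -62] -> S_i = Random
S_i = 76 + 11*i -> [76, 87, 98, 109, 120]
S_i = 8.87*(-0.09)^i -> [8.87, -0.8, 0.07, -0.01, 0.0]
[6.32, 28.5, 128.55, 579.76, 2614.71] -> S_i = 6.32*4.51^i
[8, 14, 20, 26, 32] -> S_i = 8 + 6*i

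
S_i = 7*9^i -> [7, 63, 567, 5103, 45927]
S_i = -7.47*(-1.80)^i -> [-7.47, 13.45, -24.2, 43.57, -78.42]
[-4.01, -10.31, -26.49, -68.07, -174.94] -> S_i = -4.01*2.57^i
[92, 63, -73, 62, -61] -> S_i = Random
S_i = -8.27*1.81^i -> [-8.27, -14.97, -27.09, -49.04, -88.76]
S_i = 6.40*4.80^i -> [6.4, 30.72, 147.46, 707.79, 3397.39]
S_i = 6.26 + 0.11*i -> [6.26, 6.37, 6.48, 6.59, 6.7]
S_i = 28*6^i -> [28, 168, 1008, 6048, 36288]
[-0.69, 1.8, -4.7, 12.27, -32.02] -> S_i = -0.69*(-2.61)^i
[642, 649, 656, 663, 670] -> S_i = 642 + 7*i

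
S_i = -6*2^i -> [-6, -12, -24, -48, -96]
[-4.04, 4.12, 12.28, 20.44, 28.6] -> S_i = -4.04 + 8.16*i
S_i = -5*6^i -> [-5, -30, -180, -1080, -6480]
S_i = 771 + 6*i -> [771, 777, 783, 789, 795]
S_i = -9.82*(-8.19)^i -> [-9.82, 80.43, -658.69, 5394.65, -44182.18]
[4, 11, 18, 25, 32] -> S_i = 4 + 7*i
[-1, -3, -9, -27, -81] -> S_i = -1*3^i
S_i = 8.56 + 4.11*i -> [8.56, 12.67, 16.78, 20.89, 25.0]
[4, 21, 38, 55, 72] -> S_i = 4 + 17*i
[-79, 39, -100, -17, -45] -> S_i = Random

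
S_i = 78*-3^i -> [78, -234, 702, -2106, 6318]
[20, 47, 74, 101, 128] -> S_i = 20 + 27*i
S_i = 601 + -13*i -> [601, 588, 575, 562, 549]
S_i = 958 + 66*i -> [958, 1024, 1090, 1156, 1222]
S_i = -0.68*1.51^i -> [-0.68, -1.03, -1.55, -2.34, -3.54]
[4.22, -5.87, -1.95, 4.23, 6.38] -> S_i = Random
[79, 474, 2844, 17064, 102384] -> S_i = 79*6^i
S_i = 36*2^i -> [36, 72, 144, 288, 576]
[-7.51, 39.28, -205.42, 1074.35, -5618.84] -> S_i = -7.51*(-5.23)^i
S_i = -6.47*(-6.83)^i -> [-6.47, 44.19, -301.82, 2061.42, -14079.5]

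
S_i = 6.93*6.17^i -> [6.93, 42.76, 263.82, 1627.75, 10043.24]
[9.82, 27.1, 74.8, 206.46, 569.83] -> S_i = 9.82*2.76^i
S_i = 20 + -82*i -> [20, -62, -144, -226, -308]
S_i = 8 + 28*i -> [8, 36, 64, 92, 120]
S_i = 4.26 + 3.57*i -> [4.26, 7.83, 11.4, 14.97, 18.54]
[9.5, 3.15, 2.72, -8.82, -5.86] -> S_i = Random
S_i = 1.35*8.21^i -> [1.35, 11.08, 91.0, 747.07, 6133.47]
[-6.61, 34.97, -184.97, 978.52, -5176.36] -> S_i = -6.61*(-5.29)^i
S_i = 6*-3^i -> [6, -18, 54, -162, 486]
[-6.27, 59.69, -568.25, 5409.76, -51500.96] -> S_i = -6.27*(-9.52)^i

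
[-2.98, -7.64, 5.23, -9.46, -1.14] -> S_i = Random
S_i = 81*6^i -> [81, 486, 2916, 17496, 104976]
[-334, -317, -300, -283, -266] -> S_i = -334 + 17*i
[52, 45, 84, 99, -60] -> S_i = Random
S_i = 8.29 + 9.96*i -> [8.29, 18.25, 28.21, 38.17, 48.13]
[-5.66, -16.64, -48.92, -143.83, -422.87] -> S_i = -5.66*2.94^i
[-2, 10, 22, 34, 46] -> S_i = -2 + 12*i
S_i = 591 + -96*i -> [591, 495, 399, 303, 207]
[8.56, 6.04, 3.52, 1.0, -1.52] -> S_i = 8.56 + -2.52*i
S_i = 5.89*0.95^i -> [5.89, 5.6, 5.32, 5.05, 4.8]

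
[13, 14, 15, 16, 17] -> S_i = 13 + 1*i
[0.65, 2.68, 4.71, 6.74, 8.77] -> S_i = 0.65 + 2.03*i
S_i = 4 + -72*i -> [4, -68, -140, -212, -284]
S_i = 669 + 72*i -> [669, 741, 813, 885, 957]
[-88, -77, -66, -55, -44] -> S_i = -88 + 11*i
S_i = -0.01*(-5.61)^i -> [-0.01, 0.06, -0.31, 1.77, -9.9]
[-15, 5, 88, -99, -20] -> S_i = Random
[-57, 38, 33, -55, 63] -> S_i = Random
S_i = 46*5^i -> [46, 230, 1150, 5750, 28750]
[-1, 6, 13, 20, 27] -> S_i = -1 + 7*i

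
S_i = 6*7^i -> [6, 42, 294, 2058, 14406]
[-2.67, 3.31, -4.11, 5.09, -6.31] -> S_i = -2.67*(-1.24)^i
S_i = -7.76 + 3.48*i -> [-7.76, -4.28, -0.8, 2.68, 6.16]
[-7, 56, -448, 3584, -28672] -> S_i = -7*-8^i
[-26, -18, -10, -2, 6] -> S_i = -26 + 8*i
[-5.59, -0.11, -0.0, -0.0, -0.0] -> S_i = -5.59*0.02^i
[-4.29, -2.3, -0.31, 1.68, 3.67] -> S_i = -4.29 + 1.99*i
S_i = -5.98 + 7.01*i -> [-5.98, 1.03, 8.04, 15.05, 22.06]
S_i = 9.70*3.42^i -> [9.7, 33.17, 113.46, 388.02, 1327.02]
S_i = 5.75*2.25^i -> [5.75, 12.94, 29.11, 65.5, 147.37]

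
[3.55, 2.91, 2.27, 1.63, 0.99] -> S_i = 3.55 + -0.64*i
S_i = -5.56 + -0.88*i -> [-5.56, -6.44, -7.32, -8.2, -9.08]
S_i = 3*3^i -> [3, 9, 27, 81, 243]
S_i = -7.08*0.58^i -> [-7.08, -4.11, -2.38, -1.38, -0.8]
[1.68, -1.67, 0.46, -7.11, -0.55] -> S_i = Random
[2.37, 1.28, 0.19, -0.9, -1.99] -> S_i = 2.37 + -1.09*i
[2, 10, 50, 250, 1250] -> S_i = 2*5^i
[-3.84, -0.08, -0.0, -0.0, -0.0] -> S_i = -3.84*0.02^i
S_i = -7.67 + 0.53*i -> [-7.67, -7.14, -6.61, -6.08, -5.55]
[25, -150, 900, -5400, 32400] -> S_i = 25*-6^i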